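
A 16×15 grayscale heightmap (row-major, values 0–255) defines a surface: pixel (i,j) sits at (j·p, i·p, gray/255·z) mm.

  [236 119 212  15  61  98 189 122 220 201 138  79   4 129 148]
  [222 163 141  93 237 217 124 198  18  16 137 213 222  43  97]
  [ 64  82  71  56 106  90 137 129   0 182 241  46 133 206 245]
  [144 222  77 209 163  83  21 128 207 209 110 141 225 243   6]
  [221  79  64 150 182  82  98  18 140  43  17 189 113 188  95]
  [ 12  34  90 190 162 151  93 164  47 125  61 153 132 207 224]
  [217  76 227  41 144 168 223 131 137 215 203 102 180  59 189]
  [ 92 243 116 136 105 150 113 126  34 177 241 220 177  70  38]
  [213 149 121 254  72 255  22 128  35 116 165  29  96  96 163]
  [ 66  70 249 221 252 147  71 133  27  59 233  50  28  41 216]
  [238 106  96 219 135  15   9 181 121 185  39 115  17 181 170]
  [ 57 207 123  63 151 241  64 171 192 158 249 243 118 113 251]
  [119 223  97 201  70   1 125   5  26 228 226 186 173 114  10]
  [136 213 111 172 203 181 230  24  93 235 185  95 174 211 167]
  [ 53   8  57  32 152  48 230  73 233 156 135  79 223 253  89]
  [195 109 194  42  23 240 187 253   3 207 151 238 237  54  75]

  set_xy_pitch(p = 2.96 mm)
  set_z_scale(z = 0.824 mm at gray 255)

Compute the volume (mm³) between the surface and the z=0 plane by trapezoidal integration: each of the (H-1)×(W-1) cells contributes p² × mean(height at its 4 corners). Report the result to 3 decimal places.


794.718

height_mm = gray/255 × 0.824; cell vol = 2.96² × mean(4 corners)
unit = 2.96² × 0.824 / (4×255) = 0.007078 mm³ per gray-sum
row 0: Σ corner-gray over 14 cells = 7521  → 53.2336
row 1: Σ corner-gray over 14 cells = 7230  → 51.1739
row 2: Σ corner-gray over 14 cells = 7493  → 53.0354
row 3: Σ corner-gray over 14 cells = 7268  → 51.4429
row 4: Σ corner-gray over 14 cells = 6496  → 45.9787
row 5: Σ corner-gray over 14 cells = 7672  → 54.3024
row 6: Σ corner-gray over 14 cells = 8164  → 57.7848
row 7: Σ corner-gray over 14 cells = 7398  → 52.3630
row 8: Σ corner-gray over 14 cells = 6896  → 48.8099
row 9: Σ corner-gray over 14 cells = 6690  → 47.3518
row 10: Σ corner-gray over 14 cells = 7740  → 54.7837
row 11: Σ corner-gray over 14 cells = 7973  → 56.4329
row 12: Σ corner-gray over 14 cells = 8036  → 56.8788
row 13: Σ corner-gray over 14 cells = 8057  → 57.0274
row 14: Σ corner-gray over 14 cells = 7646  → 54.1184
Σ rows: total corner-gray = 112280  → 794.7177 mm³


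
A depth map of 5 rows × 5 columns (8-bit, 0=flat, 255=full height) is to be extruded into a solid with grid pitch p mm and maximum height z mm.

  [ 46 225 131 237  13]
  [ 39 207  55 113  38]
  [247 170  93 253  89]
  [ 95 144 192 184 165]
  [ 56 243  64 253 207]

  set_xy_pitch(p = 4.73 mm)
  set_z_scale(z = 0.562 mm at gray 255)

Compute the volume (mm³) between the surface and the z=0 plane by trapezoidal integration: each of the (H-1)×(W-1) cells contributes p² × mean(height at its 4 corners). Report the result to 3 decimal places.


height_mm = gray/255 × 0.562; cell vol = 4.73² × mean(4 corners)
unit = 4.73² × 0.562 / (4×255) = 0.012327 mm³ per gray-sum
row 0: Σ corner-gray over 4 cells = 2072  → 25.5416
row 1: Σ corner-gray over 4 cells = 2195  → 27.0578
row 2: Σ corner-gray over 4 cells = 2668  → 32.8885
row 3: Σ corner-gray over 4 cells = 2683  → 33.0734
Σ rows: total corner-gray = 9618  → 118.5614 mm³

118.561


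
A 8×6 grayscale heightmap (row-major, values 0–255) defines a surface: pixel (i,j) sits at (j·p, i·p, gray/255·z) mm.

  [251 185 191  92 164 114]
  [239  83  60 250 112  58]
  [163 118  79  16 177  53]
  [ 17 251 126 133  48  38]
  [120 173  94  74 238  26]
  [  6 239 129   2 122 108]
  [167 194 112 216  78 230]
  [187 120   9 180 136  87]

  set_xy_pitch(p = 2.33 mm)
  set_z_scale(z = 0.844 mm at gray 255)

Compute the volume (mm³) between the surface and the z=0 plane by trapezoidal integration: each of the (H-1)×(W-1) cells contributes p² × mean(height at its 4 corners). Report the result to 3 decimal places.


79.686

height_mm = gray/255 × 0.844; cell vol = 2.33² × mean(4 corners)
unit = 2.33² × 0.844 / (4×255) = 0.00449215 mm³ per gray-sum
row 0: Σ corner-gray over 5 cells = 2936  → 13.1889
row 1: Σ corner-gray over 5 cells = 2303  → 10.3454
row 2: Σ corner-gray over 5 cells = 2167  → 9.7345
row 3: Σ corner-gray over 5 cells = 2475  → 11.1181
row 4: Σ corner-gray over 5 cells = 2402  → 10.7901
row 5: Σ corner-gray over 5 cells = 2695  → 12.1063
row 6: Σ corner-gray over 5 cells = 2761  → 12.4028
Σ rows: total corner-gray = 17739  → 79.6862 mm³


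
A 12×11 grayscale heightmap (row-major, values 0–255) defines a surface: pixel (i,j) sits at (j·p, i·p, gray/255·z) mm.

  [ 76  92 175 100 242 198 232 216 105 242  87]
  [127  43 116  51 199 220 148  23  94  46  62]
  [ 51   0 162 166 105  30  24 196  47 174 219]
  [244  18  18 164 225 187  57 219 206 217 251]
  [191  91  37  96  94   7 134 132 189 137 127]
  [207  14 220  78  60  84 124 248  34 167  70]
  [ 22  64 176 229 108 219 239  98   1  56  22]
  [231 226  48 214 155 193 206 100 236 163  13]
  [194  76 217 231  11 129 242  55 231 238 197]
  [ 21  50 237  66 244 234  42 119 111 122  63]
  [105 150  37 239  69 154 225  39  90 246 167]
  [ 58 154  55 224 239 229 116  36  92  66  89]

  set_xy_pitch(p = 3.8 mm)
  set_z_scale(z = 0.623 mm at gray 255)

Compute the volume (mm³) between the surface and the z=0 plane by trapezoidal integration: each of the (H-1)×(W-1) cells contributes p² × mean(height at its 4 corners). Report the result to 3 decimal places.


511.967

height_mm = gray/255 × 0.623; cell vol = 3.8² × mean(4 corners)
unit = 3.8² × 0.623 / (4×255) = 0.00881973 mm³ per gray-sum
row 0: Σ corner-gray over 10 cells = 5436  → 47.9440
row 1: Σ corner-gray over 10 cells = 4147  → 36.5754
row 2: Σ corner-gray over 10 cells = 5195  → 45.8185
row 3: Σ corner-gray over 10 cells = 5269  → 46.4711
row 4: Σ corner-gray over 10 cells = 4487  → 39.5741
row 5: Σ corner-gray over 10 cells = 4759  → 41.9731
row 6: Σ corner-gray over 10 cells = 5750  → 50.7134
row 7: Σ corner-gray over 10 cells = 6577  → 58.0073
row 8: Σ corner-gray over 10 cells = 5785  → 51.0221
row 9: Σ corner-gray over 10 cells = 5304  → 46.7798
row 10: Σ corner-gray over 10 cells = 5339  → 47.0885
Σ rows: total corner-gray = 58048  → 511.9674 mm³


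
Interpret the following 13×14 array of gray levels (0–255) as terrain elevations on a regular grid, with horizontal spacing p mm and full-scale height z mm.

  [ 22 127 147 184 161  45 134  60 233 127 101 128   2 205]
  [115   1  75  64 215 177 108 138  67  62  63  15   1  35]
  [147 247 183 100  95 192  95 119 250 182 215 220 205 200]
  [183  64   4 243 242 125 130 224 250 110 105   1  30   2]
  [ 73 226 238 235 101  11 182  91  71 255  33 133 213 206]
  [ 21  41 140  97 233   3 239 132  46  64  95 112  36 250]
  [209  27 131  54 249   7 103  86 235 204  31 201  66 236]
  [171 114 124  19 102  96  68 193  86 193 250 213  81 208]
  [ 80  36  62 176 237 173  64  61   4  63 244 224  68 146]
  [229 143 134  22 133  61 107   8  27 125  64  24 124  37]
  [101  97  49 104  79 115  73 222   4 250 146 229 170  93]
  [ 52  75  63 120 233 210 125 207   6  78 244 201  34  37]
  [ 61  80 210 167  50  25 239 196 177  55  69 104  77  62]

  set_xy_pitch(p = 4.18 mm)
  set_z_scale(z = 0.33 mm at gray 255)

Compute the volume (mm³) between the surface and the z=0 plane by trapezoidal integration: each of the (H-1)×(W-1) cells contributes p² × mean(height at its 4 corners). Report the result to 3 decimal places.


height_mm = gray/255 × 0.33; cell vol = 4.18² × mean(4 corners)
unit = 4.18² × 0.33 / (4×255) = 0.00565284 mm³ per gray-sum
row 0: Σ corner-gray over 13 cells = 5247  → 29.6604
row 1: Σ corner-gray over 13 cells = 6675  → 37.7327
row 2: Σ corner-gray over 13 cells = 7794  → 44.0582
row 3: Σ corner-gray over 13 cells = 7098  → 40.1238
row 4: Σ corner-gray over 13 cells = 6604  → 37.3313
row 5: Σ corner-gray over 13 cells = 5980  → 33.8040
row 6: Σ corner-gray over 13 cells = 6690  → 37.8175
row 7: Σ corner-gray over 13 cells = 6507  → 36.7830
row 8: Σ corner-gray over 13 cells = 5260  → 29.7339
row 9: Σ corner-gray over 13 cells = 5480  → 30.9775
row 10: Σ corner-gray over 13 cells = 6551  → 37.0317
row 11: Σ corner-gray over 13 cells = 6302  → 35.6242
Σ rows: total corner-gray = 76188  → 430.6782 mm³

430.678


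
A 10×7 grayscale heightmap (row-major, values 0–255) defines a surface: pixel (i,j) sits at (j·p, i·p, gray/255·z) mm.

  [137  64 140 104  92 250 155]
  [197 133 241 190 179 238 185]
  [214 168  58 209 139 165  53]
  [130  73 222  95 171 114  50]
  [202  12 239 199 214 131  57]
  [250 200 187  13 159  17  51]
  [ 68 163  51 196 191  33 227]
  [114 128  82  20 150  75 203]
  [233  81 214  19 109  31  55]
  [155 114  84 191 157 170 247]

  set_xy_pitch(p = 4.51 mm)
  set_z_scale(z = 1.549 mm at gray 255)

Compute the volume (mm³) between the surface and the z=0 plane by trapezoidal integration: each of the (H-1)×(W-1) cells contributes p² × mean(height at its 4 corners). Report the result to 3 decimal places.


903.195

height_mm = gray/255 × 1.549; cell vol = 4.51² × mean(4 corners)
unit = 4.51² × 1.549 / (4×255) = 0.030889 mm³ per gray-sum
row 0: Σ corner-gray over 6 cells = 3936  → 121.5792
row 1: Σ corner-gray over 6 cells = 4089  → 126.3053
row 2: Σ corner-gray over 6 cells = 3275  → 101.1616
row 3: Σ corner-gray over 6 cells = 3379  → 104.3740
row 4: Σ corner-gray over 6 cells = 3302  → 101.9956
row 5: Σ corner-gray over 6 cells = 3016  → 93.1613
row 6: Σ corner-gray over 6 cells = 2790  → 86.1804
row 7: Σ corner-gray over 6 cells = 2423  → 74.8441
row 8: Σ corner-gray over 6 cells = 3030  → 93.5938
Σ rows: total corner-gray = 29240  → 903.1954 mm³


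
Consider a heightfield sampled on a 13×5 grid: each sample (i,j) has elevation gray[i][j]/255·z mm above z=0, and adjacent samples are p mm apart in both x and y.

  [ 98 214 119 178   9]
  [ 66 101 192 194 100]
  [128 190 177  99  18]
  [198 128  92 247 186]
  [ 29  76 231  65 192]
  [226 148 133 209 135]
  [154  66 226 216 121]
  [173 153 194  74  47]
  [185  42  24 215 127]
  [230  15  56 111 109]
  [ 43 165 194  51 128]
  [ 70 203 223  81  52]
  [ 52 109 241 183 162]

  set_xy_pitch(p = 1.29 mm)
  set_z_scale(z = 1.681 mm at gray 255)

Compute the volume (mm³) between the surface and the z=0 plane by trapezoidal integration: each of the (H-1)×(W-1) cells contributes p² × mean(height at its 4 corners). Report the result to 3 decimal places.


height_mm = gray/255 × 1.681; cell vol = 1.29² × mean(4 corners)
unit = 1.29² × 1.681 / (4×255) = 0.0027425 mm³ per gray-sum
row 0: Σ corner-gray over 4 cells = 2269  → 6.2227
row 1: Σ corner-gray over 4 cells = 2218  → 6.0829
row 2: Σ corner-gray over 4 cells = 2396  → 6.5710
row 3: Σ corner-gray over 4 cells = 2283  → 6.2611
row 4: Σ corner-gray over 4 cells = 2306  → 6.3242
row 5: Σ corner-gray over 4 cells = 2632  → 7.2183
row 6: Σ corner-gray over 4 cells = 2353  → 6.4531
row 7: Σ corner-gray over 4 cells = 1936  → 5.3095
row 8: Σ corner-gray over 4 cells = 1577  → 4.3249
row 9: Σ corner-gray over 4 cells = 1694  → 4.6458
row 10: Σ corner-gray over 4 cells = 2127  → 5.8333
row 11: Σ corner-gray over 4 cells = 2416  → 6.6259
Σ rows: total corner-gray = 26207  → 71.8728 mm³

71.873


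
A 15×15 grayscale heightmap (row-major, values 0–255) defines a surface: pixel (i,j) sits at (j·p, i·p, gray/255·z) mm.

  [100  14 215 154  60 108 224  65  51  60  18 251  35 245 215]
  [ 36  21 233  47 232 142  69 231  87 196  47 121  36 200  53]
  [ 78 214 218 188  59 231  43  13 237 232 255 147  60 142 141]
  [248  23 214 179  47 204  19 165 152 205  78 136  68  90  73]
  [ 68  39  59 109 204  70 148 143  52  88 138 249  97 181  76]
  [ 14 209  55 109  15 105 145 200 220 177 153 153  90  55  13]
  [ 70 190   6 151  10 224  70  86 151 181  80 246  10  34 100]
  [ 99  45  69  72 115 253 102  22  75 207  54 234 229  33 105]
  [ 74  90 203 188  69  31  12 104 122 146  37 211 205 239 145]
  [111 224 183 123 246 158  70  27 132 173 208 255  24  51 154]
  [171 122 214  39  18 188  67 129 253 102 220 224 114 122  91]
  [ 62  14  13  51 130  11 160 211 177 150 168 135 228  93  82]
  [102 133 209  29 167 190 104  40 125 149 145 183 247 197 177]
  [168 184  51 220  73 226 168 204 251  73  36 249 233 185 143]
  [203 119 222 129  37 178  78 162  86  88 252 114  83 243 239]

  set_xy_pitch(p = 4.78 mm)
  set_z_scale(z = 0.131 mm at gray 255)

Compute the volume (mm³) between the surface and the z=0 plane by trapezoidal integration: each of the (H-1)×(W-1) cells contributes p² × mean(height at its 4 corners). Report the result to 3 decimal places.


height_mm = gray/255 × 0.131; cell vol = 4.78² × mean(4 corners)
unit = 4.78² × 0.131 / (4×255) = 0.00293445 mm³ per gray-sum
row 0: Σ corner-gray over 14 cells = 6728  → 19.7430
row 1: Σ corner-gray over 14 cells = 7710  → 22.6246
row 2: Σ corner-gray over 14 cells = 7778  → 22.8242
row 3: Σ corner-gray over 14 cells = 6779  → 19.8926
row 4: Σ corner-gray over 14 cells = 6697  → 19.6520
row 5: Σ corner-gray over 14 cells = 6447  → 18.9184
row 6: Σ corner-gray over 14 cells = 6272  → 18.4049
row 7: Σ corner-gray over 14 cells = 6757  → 19.8281
row 8: Σ corner-gray over 14 cells = 7546  → 22.1434
row 9: Σ corner-gray over 14 cells = 7899  → 23.1792
row 10: Σ corner-gray over 14 cells = 7112  → 20.8698
row 11: Σ corner-gray over 14 cells = 7341  → 21.5418
row 12: Σ corner-gray over 14 cells = 8732  → 25.6236
row 13: Σ corner-gray over 14 cells = 8641  → 25.3566
Σ rows: total corner-gray = 102439  → 300.6023 mm³

300.602


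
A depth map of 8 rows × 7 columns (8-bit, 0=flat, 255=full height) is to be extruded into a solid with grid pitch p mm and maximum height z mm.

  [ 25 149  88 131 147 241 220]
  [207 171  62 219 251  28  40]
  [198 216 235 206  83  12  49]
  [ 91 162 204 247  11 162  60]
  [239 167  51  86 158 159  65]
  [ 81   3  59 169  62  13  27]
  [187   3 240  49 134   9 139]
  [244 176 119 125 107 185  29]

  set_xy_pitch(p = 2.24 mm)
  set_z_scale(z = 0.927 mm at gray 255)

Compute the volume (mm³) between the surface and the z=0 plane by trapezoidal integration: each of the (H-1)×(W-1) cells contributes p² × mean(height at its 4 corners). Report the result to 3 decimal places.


height_mm = gray/255 × 0.927; cell vol = 2.24² × mean(4 corners)
unit = 2.24² × 0.927 / (4×255) = 0.00456011 mm³ per gray-sum
row 0: Σ corner-gray over 6 cells = 3466  → 15.8054
row 1: Σ corner-gray over 6 cells = 3460  → 15.7780
row 2: Σ corner-gray over 6 cells = 3474  → 15.8418
row 3: Σ corner-gray over 6 cells = 3269  → 14.9070
row 4: Σ corner-gray over 6 cells = 2266  → 10.3332
row 5: Σ corner-gray over 6 cells = 1916  → 8.7372
row 6: Σ corner-gray over 6 cells = 2893  → 13.1924
Σ rows: total corner-gray = 20744  → 94.5950 mm³

94.595


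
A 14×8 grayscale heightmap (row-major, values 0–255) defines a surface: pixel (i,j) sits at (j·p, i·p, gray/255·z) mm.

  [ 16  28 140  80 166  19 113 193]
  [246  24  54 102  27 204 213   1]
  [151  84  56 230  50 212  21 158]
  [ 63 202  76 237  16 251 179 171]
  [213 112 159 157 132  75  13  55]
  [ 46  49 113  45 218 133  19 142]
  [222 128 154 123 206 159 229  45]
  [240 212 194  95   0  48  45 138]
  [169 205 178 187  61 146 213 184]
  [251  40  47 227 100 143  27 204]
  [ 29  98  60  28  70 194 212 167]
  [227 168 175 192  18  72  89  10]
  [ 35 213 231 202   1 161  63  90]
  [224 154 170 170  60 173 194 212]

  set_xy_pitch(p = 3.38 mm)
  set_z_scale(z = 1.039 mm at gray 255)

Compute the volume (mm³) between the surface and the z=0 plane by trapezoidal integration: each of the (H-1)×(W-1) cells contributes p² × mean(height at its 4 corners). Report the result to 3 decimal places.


530.668

height_mm = gray/255 × 1.039; cell vol = 3.38² × mean(4 corners)
unit = 3.38² × 1.039 / (4×255) = 0.0116372 mm³ per gray-sum
row 0: Σ corner-gray over 7 cells = 2796  → 32.5376
row 1: Σ corner-gray over 7 cells = 3110  → 36.1917
row 2: Σ corner-gray over 7 cells = 3771  → 43.8839
row 3: Σ corner-gray over 7 cells = 3720  → 43.2904
row 4: Σ corner-gray over 7 cells = 2906  → 33.8177
row 5: Σ corner-gray over 7 cells = 3607  → 41.9754
row 6: Σ corner-gray over 7 cells = 3831  → 44.5821
row 7: Σ corner-gray over 7 cells = 3899  → 45.3735
row 8: Σ corner-gray over 7 cells = 3956  → 46.0368
row 9: Σ corner-gray over 7 cells = 3143  → 36.5757
row 10: Σ corner-gray over 7 cells = 3185  → 37.0645
row 11: Σ corner-gray over 7 cells = 3532  → 41.1026
row 12: Σ corner-gray over 7 cells = 4145  → 48.2362
Σ rows: total corner-gray = 45601  → 530.6683 mm³


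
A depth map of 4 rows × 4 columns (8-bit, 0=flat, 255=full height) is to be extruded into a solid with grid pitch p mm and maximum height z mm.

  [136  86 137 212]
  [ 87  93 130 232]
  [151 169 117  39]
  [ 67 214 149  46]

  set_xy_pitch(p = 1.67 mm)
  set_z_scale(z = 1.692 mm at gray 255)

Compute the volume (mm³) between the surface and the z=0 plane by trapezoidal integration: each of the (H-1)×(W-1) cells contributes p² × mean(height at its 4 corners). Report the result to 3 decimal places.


21.683

height_mm = gray/255 × 1.692; cell vol = 1.67² × mean(4 corners)
unit = 1.67² × 1.692 / (4×255) = 0.00462629 mm³ per gray-sum
row 0: Σ corner-gray over 3 cells = 1559  → 7.2124
row 1: Σ corner-gray over 3 cells = 1527  → 7.0643
row 2: Σ corner-gray over 3 cells = 1601  → 7.4067
Σ rows: total corner-gray = 4687  → 21.6834 mm³


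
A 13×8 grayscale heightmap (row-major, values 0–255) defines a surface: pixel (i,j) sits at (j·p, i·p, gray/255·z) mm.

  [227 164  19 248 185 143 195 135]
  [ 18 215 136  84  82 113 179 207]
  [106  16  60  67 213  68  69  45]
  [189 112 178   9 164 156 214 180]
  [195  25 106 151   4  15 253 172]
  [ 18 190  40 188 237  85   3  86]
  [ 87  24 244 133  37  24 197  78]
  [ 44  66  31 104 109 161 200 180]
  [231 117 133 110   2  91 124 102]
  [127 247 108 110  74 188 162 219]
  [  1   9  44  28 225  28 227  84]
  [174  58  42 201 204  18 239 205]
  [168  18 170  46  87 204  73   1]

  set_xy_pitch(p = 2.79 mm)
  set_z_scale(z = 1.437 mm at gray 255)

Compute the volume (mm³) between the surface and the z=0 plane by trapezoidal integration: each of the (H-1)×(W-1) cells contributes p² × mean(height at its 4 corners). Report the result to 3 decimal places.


height_mm = gray/255 × 1.437; cell vol = 2.79² × mean(4 corners)
unit = 2.79² × 1.437 / (4×255) = 0.0109664 mm³ per gray-sum
row 0: Σ corner-gray over 7 cells = 4113  → 45.1049
row 1: Σ corner-gray over 7 cells = 2980  → 32.6799
row 2: Σ corner-gray over 7 cells = 3172  → 34.7855
row 3: Σ corner-gray over 7 cells = 3510  → 38.4921
row 4: Σ corner-gray over 7 cells = 3065  → 33.6121
row 5: Σ corner-gray over 7 cells = 3073  → 33.6998
row 6: Σ corner-gray over 7 cells = 3049  → 33.4366
row 7: Σ corner-gray over 7 cells = 3053  → 33.4805
row 8: Σ corner-gray over 7 cells = 3611  → 39.5998
row 9: Σ corner-gray over 7 cells = 3331  → 36.5292
row 10: Σ corner-gray over 7 cells = 3110  → 34.1056
row 11: Σ corner-gray over 7 cells = 3268  → 35.8383
Σ rows: total corner-gray = 39335  → 431.3643 mm³

431.364


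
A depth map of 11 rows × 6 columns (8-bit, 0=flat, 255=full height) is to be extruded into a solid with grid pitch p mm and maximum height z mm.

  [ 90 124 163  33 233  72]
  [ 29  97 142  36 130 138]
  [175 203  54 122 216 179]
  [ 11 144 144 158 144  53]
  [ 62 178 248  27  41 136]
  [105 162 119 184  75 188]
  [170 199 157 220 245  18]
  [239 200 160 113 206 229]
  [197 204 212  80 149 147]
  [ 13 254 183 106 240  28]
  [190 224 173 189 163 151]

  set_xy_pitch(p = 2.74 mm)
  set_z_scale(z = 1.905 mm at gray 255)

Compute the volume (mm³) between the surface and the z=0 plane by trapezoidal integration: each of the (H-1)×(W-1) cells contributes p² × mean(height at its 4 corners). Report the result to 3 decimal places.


height_mm = gray/255 × 1.905; cell vol = 2.74² × mean(4 corners)
unit = 2.74² × 1.905 / (4×255) = 0.0140215 mm³ per gray-sum
row 0: Σ corner-gray over 5 cells = 2245  → 31.4784
row 1: Σ corner-gray over 5 cells = 2521  → 35.3483
row 2: Σ corner-gray over 5 cells = 2788  → 39.0921
row 3: Σ corner-gray over 5 cells = 2430  → 34.0724
row 4: Σ corner-gray over 5 cells = 2559  → 35.8811
row 5: Σ corner-gray over 5 cells = 3203  → 44.9110
row 6: Σ corner-gray over 5 cells = 3656  → 51.2628
row 7: Σ corner-gray over 5 cells = 3460  → 48.5146
row 8: Σ corner-gray over 5 cells = 3241  → 45.4438
row 9: Σ corner-gray over 5 cells = 3446  → 48.3183
Σ rows: total corner-gray = 29549  → 414.3227 mm³

414.323


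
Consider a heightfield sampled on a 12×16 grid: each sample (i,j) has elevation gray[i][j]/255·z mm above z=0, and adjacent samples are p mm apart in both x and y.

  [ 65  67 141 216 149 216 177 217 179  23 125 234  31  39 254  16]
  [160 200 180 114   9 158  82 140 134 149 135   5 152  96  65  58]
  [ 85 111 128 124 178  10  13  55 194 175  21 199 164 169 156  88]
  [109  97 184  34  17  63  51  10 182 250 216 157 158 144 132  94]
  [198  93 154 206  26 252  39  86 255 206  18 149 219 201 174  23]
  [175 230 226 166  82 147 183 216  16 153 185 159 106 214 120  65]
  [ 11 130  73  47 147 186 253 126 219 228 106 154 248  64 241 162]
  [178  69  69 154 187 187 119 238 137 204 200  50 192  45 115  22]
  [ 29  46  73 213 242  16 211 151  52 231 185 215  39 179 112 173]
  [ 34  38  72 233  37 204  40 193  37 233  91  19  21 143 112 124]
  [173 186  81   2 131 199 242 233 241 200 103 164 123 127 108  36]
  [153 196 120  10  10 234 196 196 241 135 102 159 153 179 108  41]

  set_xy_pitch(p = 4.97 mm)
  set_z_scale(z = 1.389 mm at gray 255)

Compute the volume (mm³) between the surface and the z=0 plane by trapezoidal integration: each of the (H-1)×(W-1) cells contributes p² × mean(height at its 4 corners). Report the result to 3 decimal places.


2984.090

height_mm = gray/255 × 1.389; cell vol = 4.97² × mean(4 corners)
unit = 4.97² × 1.389 / (4×255) = 0.0336368 mm³ per gray-sum
row 0: Σ corner-gray over 15 cells = 7673  → 258.0953
row 1: Σ corner-gray over 15 cells = 7023  → 236.2313
row 2: Σ corner-gray over 15 cells = 7160  → 240.8396
row 3: Σ corner-gray over 15 cells = 7970  → 268.0854
row 4: Σ corner-gray over 15 cells = 9023  → 303.5050
row 5: Σ corner-gray over 15 cells = 9263  → 311.5778
row 6: Σ corner-gray over 15 cells = 8749  → 294.2885
row 7: Σ corner-gray over 15 cells = 8264  → 277.9746
row 8: Σ corner-gray over 15 cells = 7236  → 243.3960
row 9: Σ corner-gray over 15 cells = 7593  → 255.4043
row 10: Σ corner-gray over 15 cells = 8761  → 294.6921
Σ rows: total corner-gray = 88715  → 2984.0899 mm³


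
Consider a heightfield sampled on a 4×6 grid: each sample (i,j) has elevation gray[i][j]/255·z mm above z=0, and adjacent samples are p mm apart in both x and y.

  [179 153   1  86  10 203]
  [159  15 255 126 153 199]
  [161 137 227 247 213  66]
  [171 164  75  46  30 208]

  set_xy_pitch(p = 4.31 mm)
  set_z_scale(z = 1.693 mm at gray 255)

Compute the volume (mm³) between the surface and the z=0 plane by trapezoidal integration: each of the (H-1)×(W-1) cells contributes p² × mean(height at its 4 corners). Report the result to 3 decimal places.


263.712

height_mm = gray/255 × 1.693; cell vol = 4.31² × mean(4 corners)
unit = 4.31² × 1.693 / (4×255) = 0.0308327 mm³ per gray-sum
row 0: Σ corner-gray over 5 cells = 2338  → 72.0868
row 1: Σ corner-gray over 5 cells = 3331  → 102.7037
row 2: Σ corner-gray over 5 cells = 2884  → 88.9215
Σ rows: total corner-gray = 8553  → 263.7119 mm³


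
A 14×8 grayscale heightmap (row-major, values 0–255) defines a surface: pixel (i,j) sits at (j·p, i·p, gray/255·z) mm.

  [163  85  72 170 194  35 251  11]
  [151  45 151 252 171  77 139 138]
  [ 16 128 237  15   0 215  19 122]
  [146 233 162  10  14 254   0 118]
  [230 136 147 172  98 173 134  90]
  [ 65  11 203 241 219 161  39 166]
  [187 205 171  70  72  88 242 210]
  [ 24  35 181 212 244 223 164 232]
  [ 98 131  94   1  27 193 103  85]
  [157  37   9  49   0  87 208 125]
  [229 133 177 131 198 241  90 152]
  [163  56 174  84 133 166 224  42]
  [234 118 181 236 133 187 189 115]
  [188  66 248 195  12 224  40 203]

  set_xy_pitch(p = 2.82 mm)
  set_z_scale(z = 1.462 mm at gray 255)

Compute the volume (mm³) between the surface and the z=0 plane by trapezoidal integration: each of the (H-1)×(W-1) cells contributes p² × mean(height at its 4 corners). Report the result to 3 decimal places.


height_mm = gray/255 × 1.462; cell vol = 2.82² × mean(4 corners)
unit = 2.82² × 1.462 / (4×255) = 0.0113984 mm³ per gray-sum
row 0: Σ corner-gray over 7 cells = 3747  → 42.7100
row 1: Σ corner-gray over 7 cells = 3325  → 37.8998
row 2: Σ corner-gray over 7 cells = 2976  → 33.9218
row 3: Σ corner-gray over 7 cells = 3650  → 41.6043
row 4: Σ corner-gray over 7 cells = 4019  → 45.8103
row 5: Σ corner-gray over 7 cells = 4072  → 46.4144
row 6: Σ corner-gray over 7 cells = 4467  → 50.9168
row 7: Σ corner-gray over 7 cells = 3655  → 41.6613
row 8: Σ corner-gray over 7 cells = 2343  → 26.7065
row 9: Σ corner-gray over 7 cells = 3383  → 38.5609
row 10: Σ corner-gray over 7 cells = 4200  → 47.8734
row 11: Σ corner-gray over 7 cells = 4316  → 49.1957
row 12: Σ corner-gray over 7 cells = 4398  → 50.1303
Σ rows: total corner-gray = 48551  → 553.4057 mm³

553.406


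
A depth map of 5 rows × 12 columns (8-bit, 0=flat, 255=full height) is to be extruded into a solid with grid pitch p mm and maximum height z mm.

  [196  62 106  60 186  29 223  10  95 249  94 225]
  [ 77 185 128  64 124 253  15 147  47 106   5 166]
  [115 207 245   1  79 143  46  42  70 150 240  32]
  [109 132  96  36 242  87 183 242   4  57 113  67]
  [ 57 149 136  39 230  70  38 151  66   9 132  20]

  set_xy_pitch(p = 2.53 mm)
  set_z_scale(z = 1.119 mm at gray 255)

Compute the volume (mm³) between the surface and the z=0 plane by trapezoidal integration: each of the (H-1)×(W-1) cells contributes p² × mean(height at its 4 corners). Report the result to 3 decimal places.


139.418

height_mm = gray/255 × 1.119; cell vol = 2.53² × mean(4 corners)
unit = 2.53² × 1.119 / (4×255) = 0.00702216 mm³ per gray-sum
row 0: Σ corner-gray over 11 cells = 5040  → 35.3917
row 1: Σ corner-gray over 11 cells = 4984  → 34.9985
row 2: Σ corner-gray over 11 cells = 5153  → 36.1852
row 3: Σ corner-gray over 11 cells = 4677  → 32.8427
Σ rows: total corner-gray = 19854  → 139.4180 mm³


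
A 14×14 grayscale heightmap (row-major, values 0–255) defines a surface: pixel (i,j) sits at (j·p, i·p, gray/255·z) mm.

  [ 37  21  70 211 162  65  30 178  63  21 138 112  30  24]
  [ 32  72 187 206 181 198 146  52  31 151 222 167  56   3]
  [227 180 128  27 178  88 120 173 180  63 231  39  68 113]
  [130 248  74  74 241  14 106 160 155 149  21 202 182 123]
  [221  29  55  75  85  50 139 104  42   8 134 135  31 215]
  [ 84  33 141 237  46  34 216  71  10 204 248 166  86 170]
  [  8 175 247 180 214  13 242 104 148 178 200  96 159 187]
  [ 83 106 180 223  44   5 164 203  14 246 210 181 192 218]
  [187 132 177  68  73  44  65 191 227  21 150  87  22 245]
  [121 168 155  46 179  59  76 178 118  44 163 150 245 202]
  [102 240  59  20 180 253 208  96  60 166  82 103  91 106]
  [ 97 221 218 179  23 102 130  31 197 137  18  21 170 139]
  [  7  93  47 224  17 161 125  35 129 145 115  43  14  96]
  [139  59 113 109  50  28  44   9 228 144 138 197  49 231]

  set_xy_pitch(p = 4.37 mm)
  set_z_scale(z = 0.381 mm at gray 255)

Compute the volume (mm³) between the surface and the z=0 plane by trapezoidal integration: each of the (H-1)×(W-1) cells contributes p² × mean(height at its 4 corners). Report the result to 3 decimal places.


height_mm = gray/255 × 0.381; cell vol = 4.37² × mean(4 corners)
unit = 4.37² × 0.381 / (4×255) = 0.00713325 mm³ per gray-sum
row 0: Σ corner-gray over 13 cells = 5636  → 40.2030
row 1: Σ corner-gray over 13 cells = 6663  → 47.5289
row 2: Σ corner-gray over 13 cells = 6795  → 48.4705
row 3: Σ corner-gray over 13 cells = 5715  → 40.7665
row 4: Σ corner-gray over 13 cells = 5448  → 38.8620
row 5: Σ corner-gray over 13 cells = 7345  → 52.3937
row 6: Σ corner-gray over 13 cells = 7944  → 56.6666
row 7: Σ corner-gray over 13 cells = 6783  → 48.3849
row 8: Σ corner-gray over 13 cells = 6431  → 45.8740
row 9: Σ corner-gray over 13 cells = 6809  → 48.5703
row 10: Σ corner-gray over 13 cells = 6454  → 46.0380
row 11: Σ corner-gray over 13 cells = 5529  → 39.4398
row 12: Σ corner-gray over 13 cells = 5105  → 36.4153
Σ rows: total corner-gray = 82657  → 589.6134 mm³

589.613


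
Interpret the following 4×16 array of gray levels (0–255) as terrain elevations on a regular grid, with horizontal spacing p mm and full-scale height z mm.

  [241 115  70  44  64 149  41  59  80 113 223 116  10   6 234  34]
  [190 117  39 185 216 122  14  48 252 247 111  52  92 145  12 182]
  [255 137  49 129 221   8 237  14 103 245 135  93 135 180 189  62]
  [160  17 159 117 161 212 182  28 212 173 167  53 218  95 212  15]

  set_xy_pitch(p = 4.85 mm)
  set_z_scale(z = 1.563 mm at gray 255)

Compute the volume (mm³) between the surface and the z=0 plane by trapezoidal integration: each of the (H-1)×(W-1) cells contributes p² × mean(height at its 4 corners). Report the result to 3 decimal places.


height_mm = gray/255 × 1.563; cell vol = 4.85² × mean(4 corners)
unit = 4.85² × 1.563 / (4×255) = 0.0360448 mm³ per gray-sum
row 0: Σ corner-gray over 15 cells = 6599  → 237.8595
row 1: Σ corner-gray over 15 cells = 7743  → 279.0947
row 2: Σ corner-gray over 15 cells = 8254  → 297.5135
Σ rows: total corner-gray = 22596  → 814.4677 mm³

814.468


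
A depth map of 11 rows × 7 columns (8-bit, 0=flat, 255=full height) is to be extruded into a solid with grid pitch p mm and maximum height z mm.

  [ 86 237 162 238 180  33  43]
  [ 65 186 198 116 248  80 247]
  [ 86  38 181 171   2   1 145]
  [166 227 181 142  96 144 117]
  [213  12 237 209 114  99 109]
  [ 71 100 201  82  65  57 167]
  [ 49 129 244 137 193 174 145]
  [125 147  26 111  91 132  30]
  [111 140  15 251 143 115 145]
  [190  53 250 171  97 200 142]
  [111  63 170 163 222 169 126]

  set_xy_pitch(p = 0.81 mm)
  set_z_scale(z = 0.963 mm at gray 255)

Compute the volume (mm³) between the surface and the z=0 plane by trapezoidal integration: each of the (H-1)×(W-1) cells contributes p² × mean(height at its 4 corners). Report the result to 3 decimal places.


height_mm = gray/255 × 0.963; cell vol = 0.81² × mean(4 corners)
unit = 0.81² × 0.963 / (4×255) = 0.000619436 mm³ per gray-sum
row 0: Σ corner-gray over 6 cells = 3797  → 2.3520
row 1: Σ corner-gray over 6 cells = 2985  → 1.8490
row 2: Σ corner-gray over 6 cells = 2880  → 1.7840
row 3: Σ corner-gray over 6 cells = 3527  → 2.1847
row 4: Σ corner-gray over 6 cells = 2912  → 1.8038
row 5: Σ corner-gray over 6 cells = 3196  → 1.9797
row 6: Σ corner-gray over 6 cells = 3117  → 1.9308
row 7: Σ corner-gray over 6 cells = 2753  → 1.7053
row 8: Σ corner-gray over 6 cells = 3458  → 2.1420
row 9: Σ corner-gray over 6 cells = 3685  → 2.2826
Σ rows: total corner-gray = 32310  → 20.0140 mm³

20.014


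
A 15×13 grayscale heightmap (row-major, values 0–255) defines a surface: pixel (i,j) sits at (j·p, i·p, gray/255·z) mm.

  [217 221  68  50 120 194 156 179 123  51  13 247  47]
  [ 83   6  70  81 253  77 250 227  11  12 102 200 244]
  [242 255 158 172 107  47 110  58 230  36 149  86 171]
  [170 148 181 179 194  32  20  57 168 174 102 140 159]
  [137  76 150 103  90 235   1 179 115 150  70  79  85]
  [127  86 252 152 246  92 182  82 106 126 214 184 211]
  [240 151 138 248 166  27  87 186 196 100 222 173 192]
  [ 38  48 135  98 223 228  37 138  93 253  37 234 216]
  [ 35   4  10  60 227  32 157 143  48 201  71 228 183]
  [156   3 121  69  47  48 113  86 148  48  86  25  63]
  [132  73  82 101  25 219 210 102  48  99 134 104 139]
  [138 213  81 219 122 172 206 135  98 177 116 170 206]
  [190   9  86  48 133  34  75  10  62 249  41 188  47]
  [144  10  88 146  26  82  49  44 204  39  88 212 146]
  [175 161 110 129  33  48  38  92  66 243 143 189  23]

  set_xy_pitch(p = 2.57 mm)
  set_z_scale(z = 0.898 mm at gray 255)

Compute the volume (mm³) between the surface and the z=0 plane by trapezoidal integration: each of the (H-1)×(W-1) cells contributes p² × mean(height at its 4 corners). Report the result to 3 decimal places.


476.438

height_mm = gray/255 × 0.898; cell vol = 2.57² × mean(4 corners)
unit = 2.57² × 0.898 / (4×255) = 0.0058149 mm³ per gray-sum
row 0: Σ corner-gray over 12 cells = 6013  → 34.9650
row 1: Σ corner-gray over 12 cells = 6134  → 35.6686
row 2: Σ corner-gray over 12 cells = 6348  → 36.9130
row 3: Σ corner-gray over 12 cells = 5837  → 33.9416
row 4: Σ corner-gray over 12 cells = 6500  → 37.7969
row 5: Σ corner-gray over 12 cells = 7602  → 44.2049
row 6: Σ corner-gray over 12 cells = 7122  → 41.4137
row 7: Σ corner-gray over 12 cells = 5882  → 34.2033
row 8: Σ corner-gray over 12 cells = 4387  → 25.5100
row 9: Σ corner-gray over 12 cells = 4472  → 26.0042
row 10: Σ corner-gray over 12 cells = 6427  → 37.3724
row 11: Σ corner-gray over 12 cells = 5869  → 34.1277
row 12: Σ corner-gray over 12 cells = 4373  → 25.4286
row 13: Σ corner-gray over 12 cells = 4968  → 28.8884
Σ rows: total corner-gray = 81934  → 476.4382 mm³


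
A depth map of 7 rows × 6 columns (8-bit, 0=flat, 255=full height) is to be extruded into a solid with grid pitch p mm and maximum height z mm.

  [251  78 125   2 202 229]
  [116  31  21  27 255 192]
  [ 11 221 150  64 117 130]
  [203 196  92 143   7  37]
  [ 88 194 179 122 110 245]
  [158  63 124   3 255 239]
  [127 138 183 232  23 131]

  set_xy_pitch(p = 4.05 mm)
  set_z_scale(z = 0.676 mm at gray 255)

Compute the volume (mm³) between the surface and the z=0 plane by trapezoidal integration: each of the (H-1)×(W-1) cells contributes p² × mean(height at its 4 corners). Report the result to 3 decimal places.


163.473

height_mm = gray/255 × 0.676; cell vol = 4.05² × mean(4 corners)
unit = 4.05² × 0.676 / (4×255) = 0.0108707 mm³ per gray-sum
row 0: Σ corner-gray over 5 cells = 2270  → 24.6764
row 1: Σ corner-gray over 5 cells = 2221  → 24.1438
row 2: Σ corner-gray over 5 cells = 2361  → 25.6657
row 3: Σ corner-gray over 5 cells = 2659  → 28.9051
row 4: Σ corner-gray over 5 cells = 2830  → 30.7640
row 5: Σ corner-gray over 5 cells = 2697  → 29.3182
Σ rows: total corner-gray = 15038  → 163.4732 mm³


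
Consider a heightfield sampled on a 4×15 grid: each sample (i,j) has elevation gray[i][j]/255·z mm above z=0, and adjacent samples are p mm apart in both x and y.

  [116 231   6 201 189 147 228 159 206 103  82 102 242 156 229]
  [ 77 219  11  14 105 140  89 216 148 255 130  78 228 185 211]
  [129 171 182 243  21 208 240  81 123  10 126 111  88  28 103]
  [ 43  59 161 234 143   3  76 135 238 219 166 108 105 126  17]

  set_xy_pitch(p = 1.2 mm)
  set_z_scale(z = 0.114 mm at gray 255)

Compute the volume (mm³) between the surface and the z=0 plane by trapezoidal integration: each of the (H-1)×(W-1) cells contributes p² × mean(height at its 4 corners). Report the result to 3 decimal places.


height_mm = gray/255 × 0.114; cell vol = 1.2² × mean(4 corners)
unit = 1.2² × 0.114 / (4×255) = 0.000160941 mm³ per gray-sum
row 0: Σ corner-gray over 14 cells = 8373  → 1.3476
row 1: Σ corner-gray over 14 cells = 7420  → 1.1942
row 2: Σ corner-gray over 14 cells = 7102  → 1.1430
Σ rows: total corner-gray = 22895  → 3.6847 mm³

3.685


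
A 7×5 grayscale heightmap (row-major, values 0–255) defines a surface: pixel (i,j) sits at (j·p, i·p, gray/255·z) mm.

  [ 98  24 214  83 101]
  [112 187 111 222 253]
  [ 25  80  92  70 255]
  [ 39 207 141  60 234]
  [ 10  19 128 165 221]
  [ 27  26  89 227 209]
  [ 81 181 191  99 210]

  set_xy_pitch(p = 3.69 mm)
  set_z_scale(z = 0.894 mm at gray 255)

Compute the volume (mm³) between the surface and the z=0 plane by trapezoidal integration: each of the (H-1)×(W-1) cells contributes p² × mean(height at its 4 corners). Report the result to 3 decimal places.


height_mm = gray/255 × 0.894; cell vol = 3.69² × mean(4 corners)
unit = 3.69² × 0.894 / (4×255) = 0.0119341 mm³ per gray-sum
row 0: Σ corner-gray over 4 cells = 2246  → 26.8040
row 1: Σ corner-gray over 4 cells = 2169  → 25.8851
row 2: Σ corner-gray over 4 cells = 1853  → 22.1139
row 3: Σ corner-gray over 4 cells = 1944  → 23.1999
row 4: Σ corner-gray over 4 cells = 1775  → 21.1830
row 5: Σ corner-gray over 4 cells = 2153  → 25.6941
Σ rows: total corner-gray = 12140  → 144.8801 mm³

144.880


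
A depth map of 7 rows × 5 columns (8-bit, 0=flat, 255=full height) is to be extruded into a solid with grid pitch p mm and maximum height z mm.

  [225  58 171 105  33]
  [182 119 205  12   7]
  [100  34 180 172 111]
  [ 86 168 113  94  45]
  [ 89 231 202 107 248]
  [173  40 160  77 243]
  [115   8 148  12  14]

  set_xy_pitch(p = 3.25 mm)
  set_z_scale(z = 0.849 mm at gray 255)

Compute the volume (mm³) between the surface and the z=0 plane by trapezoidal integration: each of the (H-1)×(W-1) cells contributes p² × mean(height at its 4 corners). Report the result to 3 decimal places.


height_mm = gray/255 × 0.849; cell vol = 3.25² × mean(4 corners)
unit = 3.25² × 0.849 / (4×255) = 0.00879173 mm³ per gray-sum
row 0: Σ corner-gray over 4 cells = 1787  → 15.7108
row 1: Σ corner-gray over 4 cells = 1844  → 16.2119
row 2: Σ corner-gray over 4 cells = 1864  → 16.3878
row 3: Σ corner-gray over 4 cells = 2298  → 20.2034
row 4: Σ corner-gray over 4 cells = 2387  → 20.9859
row 5: Σ corner-gray over 4 cells = 1435  → 12.6161
Σ rows: total corner-gray = 11615  → 102.1159 mm³

102.116


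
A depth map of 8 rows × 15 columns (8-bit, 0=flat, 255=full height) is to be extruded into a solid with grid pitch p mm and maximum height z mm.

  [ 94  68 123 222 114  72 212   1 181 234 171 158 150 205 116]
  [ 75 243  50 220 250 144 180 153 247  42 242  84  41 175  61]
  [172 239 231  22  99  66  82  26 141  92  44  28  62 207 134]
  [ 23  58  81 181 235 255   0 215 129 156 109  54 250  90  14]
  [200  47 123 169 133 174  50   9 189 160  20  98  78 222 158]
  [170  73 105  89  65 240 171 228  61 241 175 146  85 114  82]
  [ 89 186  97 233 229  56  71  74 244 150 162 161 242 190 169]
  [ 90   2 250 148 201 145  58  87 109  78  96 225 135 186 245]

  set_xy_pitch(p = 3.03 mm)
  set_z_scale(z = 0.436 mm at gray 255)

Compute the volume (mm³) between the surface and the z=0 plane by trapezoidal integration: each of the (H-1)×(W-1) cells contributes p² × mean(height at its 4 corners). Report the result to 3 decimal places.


height_mm = gray/255 × 0.436; cell vol = 3.03² × mean(4 corners)
unit = 3.03² × 0.436 / (4×255) = 0.00392438 mm³ per gray-sum
row 0: Σ corner-gray over 14 cells = 8310  → 32.6116
row 1: Σ corner-gray over 14 cells = 7262  → 28.4989
row 2: Σ corner-gray over 14 cells = 6647  → 26.0854
row 3: Σ corner-gray over 14 cells = 6965  → 27.3333
row 4: Σ corner-gray over 14 cells = 7140  → 28.0201
row 5: Σ corner-gray over 14 cells = 8286  → 32.5175
row 6: Σ corner-gray over 14 cells = 8223  → 32.2702
Σ rows: total corner-gray = 52833  → 207.3370 mm³

207.337


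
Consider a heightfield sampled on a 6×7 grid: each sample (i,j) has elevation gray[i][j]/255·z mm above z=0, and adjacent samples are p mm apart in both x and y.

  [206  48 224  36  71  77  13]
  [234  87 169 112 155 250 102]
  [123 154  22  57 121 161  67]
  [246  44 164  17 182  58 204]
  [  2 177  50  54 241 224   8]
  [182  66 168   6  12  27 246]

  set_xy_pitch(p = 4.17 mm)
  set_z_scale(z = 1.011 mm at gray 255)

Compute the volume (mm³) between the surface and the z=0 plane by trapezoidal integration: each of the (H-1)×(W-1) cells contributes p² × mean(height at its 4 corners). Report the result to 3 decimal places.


height_mm = gray/255 × 1.011; cell vol = 4.17² × mean(4 corners)
unit = 4.17² × 1.011 / (4×255) = 0.0172355 mm³ per gray-sum
row 0: Σ corner-gray over 6 cells = 3013  → 51.9305
row 1: Σ corner-gray over 6 cells = 3102  → 53.4644
row 2: Σ corner-gray over 6 cells = 2600  → 44.8122
row 3: Σ corner-gray over 6 cells = 2882  → 49.6726
row 4: Σ corner-gray over 6 cells = 2488  → 42.8818
Σ rows: total corner-gray = 14085  → 242.7616 mm³

242.762
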